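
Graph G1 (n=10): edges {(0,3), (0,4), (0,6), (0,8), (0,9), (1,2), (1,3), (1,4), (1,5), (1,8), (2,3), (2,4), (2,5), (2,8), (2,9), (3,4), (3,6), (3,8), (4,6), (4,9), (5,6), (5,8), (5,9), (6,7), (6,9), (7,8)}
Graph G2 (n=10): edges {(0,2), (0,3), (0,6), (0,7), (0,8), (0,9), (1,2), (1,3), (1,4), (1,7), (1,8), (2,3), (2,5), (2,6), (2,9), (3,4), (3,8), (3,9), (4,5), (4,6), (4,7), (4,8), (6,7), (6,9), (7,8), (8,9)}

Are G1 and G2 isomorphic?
Yes, isomorphic

The graphs are isomorphic.
One valid mapping φ: V(G1) → V(G2): 0→1, 1→9, 2→0, 3→3, 4→8, 5→6, 6→4, 7→5, 8→2, 9→7

Verify φ preserves adjacency — for each edge of G1, its image is an edge of G2:
  (0,3) → (φ(0),φ(3)) = (1,3) ∈ E(G2) ✓
  (0,4) → (φ(0),φ(4)) = (1,8) ∈ E(G2) ✓
  (0,6) → (φ(0),φ(6)) = (1,4) ∈ E(G2) ✓
  (0,8) → (φ(0),φ(8)) = (1,2) ∈ E(G2) ✓
  (0,9) → (φ(0),φ(9)) = (1,7) ∈ E(G2) ✓
  (1,2) → (φ(1),φ(2)) = (0,9) ∈ E(G2) ✓
  (1,3) → (φ(1),φ(3)) = (3,9) ∈ E(G2) ✓
  (1,4) → (φ(1),φ(4)) = (8,9) ∈ E(G2) ✓
  (1,5) → (φ(1),φ(5)) = (6,9) ∈ E(G2) ✓
  (1,8) → (φ(1),φ(8)) = (2,9) ∈ E(G2) ✓
  (2,3) → (φ(2),φ(3)) = (0,3) ∈ E(G2) ✓
  (2,4) → (φ(2),φ(4)) = (0,8) ∈ E(G2) ✓
  (2,5) → (φ(2),φ(5)) = (0,6) ∈ E(G2) ✓
  (2,8) → (φ(2),φ(8)) = (0,2) ∈ E(G2) ✓
  (2,9) → (φ(2),φ(9)) = (0,7) ∈ E(G2) ✓
  (3,4) → (φ(3),φ(4)) = (3,8) ∈ E(G2) ✓
  (3,6) → (φ(3),φ(6)) = (3,4) ∈ E(G2) ✓
  (3,8) → (φ(3),φ(8)) = (2,3) ∈ E(G2) ✓
  (4,6) → (φ(4),φ(6)) = (4,8) ∈ E(G2) ✓
  (4,9) → (φ(4),φ(9)) = (7,8) ∈ E(G2) ✓
  (5,6) → (φ(5),φ(6)) = (4,6) ∈ E(G2) ✓
  (5,8) → (φ(5),φ(8)) = (2,6) ∈ E(G2) ✓
  (5,9) → (φ(5),φ(9)) = (6,7) ∈ E(G2) ✓
  (6,7) → (φ(6),φ(7)) = (4,5) ∈ E(G2) ✓
  (6,9) → (φ(6),φ(9)) = (4,7) ∈ E(G2) ✓
  (7,8) → (φ(7),φ(8)) = (2,5) ∈ E(G2) ✓
All 26 edges of G1 map to edges of G2, and |E(G1)| = |E(G2)| = 26, so φ is a bijection on edges as well as vertices. Hence G1 ≅ G2.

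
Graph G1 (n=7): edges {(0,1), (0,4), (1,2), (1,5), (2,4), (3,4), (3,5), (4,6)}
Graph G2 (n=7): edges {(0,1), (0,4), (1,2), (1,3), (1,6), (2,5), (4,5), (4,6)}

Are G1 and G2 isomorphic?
Yes, isomorphic

The graphs are isomorphic.
One valid mapping φ: V(G1) → V(G2): 0→0, 1→4, 2→6, 3→2, 4→1, 5→5, 6→3

Verify φ preserves adjacency — for each edge of G1, its image is an edge of G2:
  (0,1) → (φ(0),φ(1)) = (0,4) ∈ E(G2) ✓
  (0,4) → (φ(0),φ(4)) = (0,1) ∈ E(G2) ✓
  (1,2) → (φ(1),φ(2)) = (4,6) ∈ E(G2) ✓
  (1,5) → (φ(1),φ(5)) = (4,5) ∈ E(G2) ✓
  (2,4) → (φ(2),φ(4)) = (1,6) ∈ E(G2) ✓
  (3,4) → (φ(3),φ(4)) = (1,2) ∈ E(G2) ✓
  (3,5) → (φ(3),φ(5)) = (2,5) ∈ E(G2) ✓
  (4,6) → (φ(4),φ(6)) = (1,3) ∈ E(G2) ✓
All 8 edges of G1 map to edges of G2, and |E(G1)| = |E(G2)| = 8, so φ is a bijection on edges as well as vertices. Hence G1 ≅ G2.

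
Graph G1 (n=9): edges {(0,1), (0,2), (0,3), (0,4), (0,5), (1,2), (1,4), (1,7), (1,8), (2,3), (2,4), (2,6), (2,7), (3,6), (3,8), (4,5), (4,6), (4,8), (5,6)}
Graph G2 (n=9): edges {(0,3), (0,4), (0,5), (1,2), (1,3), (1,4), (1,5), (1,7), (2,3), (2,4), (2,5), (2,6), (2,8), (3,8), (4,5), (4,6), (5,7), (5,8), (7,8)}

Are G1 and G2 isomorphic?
Yes, isomorphic

The graphs are isomorphic.
One valid mapping φ: V(G1) → V(G2): 0→1, 1→4, 2→2, 3→3, 4→5, 5→7, 6→8, 7→6, 8→0

Verify φ preserves adjacency — for each edge of G1, its image is an edge of G2:
  (0,1) → (φ(0),φ(1)) = (1,4) ∈ E(G2) ✓
  (0,2) → (φ(0),φ(2)) = (1,2) ∈ E(G2) ✓
  (0,3) → (φ(0),φ(3)) = (1,3) ∈ E(G2) ✓
  (0,4) → (φ(0),φ(4)) = (1,5) ∈ E(G2) ✓
  (0,5) → (φ(0),φ(5)) = (1,7) ∈ E(G2) ✓
  (1,2) → (φ(1),φ(2)) = (2,4) ∈ E(G2) ✓
  (1,4) → (φ(1),φ(4)) = (4,5) ∈ E(G2) ✓
  (1,7) → (φ(1),φ(7)) = (4,6) ∈ E(G2) ✓
  (1,8) → (φ(1),φ(8)) = (0,4) ∈ E(G2) ✓
  (2,3) → (φ(2),φ(3)) = (2,3) ∈ E(G2) ✓
  (2,4) → (φ(2),φ(4)) = (2,5) ∈ E(G2) ✓
  (2,6) → (φ(2),φ(6)) = (2,8) ∈ E(G2) ✓
  (2,7) → (φ(2),φ(7)) = (2,6) ∈ E(G2) ✓
  (3,6) → (φ(3),φ(6)) = (3,8) ∈ E(G2) ✓
  (3,8) → (φ(3),φ(8)) = (0,3) ∈ E(G2) ✓
  (4,5) → (φ(4),φ(5)) = (5,7) ∈ E(G2) ✓
  (4,6) → (φ(4),φ(6)) = (5,8) ∈ E(G2) ✓
  (4,8) → (φ(4),φ(8)) = (0,5) ∈ E(G2) ✓
  (5,6) → (φ(5),φ(6)) = (7,8) ∈ E(G2) ✓
All 19 edges of G1 map to edges of G2, and |E(G1)| = |E(G2)| = 19, so φ is a bijection on edges as well as vertices. Hence G1 ≅ G2.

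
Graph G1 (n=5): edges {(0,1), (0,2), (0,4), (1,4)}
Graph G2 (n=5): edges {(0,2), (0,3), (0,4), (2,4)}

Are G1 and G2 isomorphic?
Yes, isomorphic

The graphs are isomorphic.
One valid mapping φ: V(G1) → V(G2): 0→0, 1→2, 2→3, 3→1, 4→4

Verify φ preserves adjacency — for each edge of G1, its image is an edge of G2:
  (0,1) → (φ(0),φ(1)) = (0,2) ∈ E(G2) ✓
  (0,2) → (φ(0),φ(2)) = (0,3) ∈ E(G2) ✓
  (0,4) → (φ(0),φ(4)) = (0,4) ∈ E(G2) ✓
  (1,4) → (φ(1),φ(4)) = (2,4) ∈ E(G2) ✓
All 4 edges of G1 map to edges of G2, and |E(G1)| = |E(G2)| = 4, so φ is a bijection on edges as well as vertices. Hence G1 ≅ G2.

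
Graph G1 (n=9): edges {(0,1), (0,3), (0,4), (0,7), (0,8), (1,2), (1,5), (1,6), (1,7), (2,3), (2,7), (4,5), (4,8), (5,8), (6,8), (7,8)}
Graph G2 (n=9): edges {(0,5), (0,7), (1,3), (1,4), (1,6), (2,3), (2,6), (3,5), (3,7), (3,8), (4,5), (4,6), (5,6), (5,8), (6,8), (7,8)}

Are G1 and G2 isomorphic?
Yes, isomorphic

The graphs are isomorphic.
One valid mapping φ: V(G1) → V(G2): 0→5, 1→3, 2→7, 3→0, 4→4, 5→1, 6→2, 7→8, 8→6

Verify φ preserves adjacency — for each edge of G1, its image is an edge of G2:
  (0,1) → (φ(0),φ(1)) = (3,5) ∈ E(G2) ✓
  (0,3) → (φ(0),φ(3)) = (0,5) ∈ E(G2) ✓
  (0,4) → (φ(0),φ(4)) = (4,5) ∈ E(G2) ✓
  (0,7) → (φ(0),φ(7)) = (5,8) ∈ E(G2) ✓
  (0,8) → (φ(0),φ(8)) = (5,6) ∈ E(G2) ✓
  (1,2) → (φ(1),φ(2)) = (3,7) ∈ E(G2) ✓
  (1,5) → (φ(1),φ(5)) = (1,3) ∈ E(G2) ✓
  (1,6) → (φ(1),φ(6)) = (2,3) ∈ E(G2) ✓
  (1,7) → (φ(1),φ(7)) = (3,8) ∈ E(G2) ✓
  (2,3) → (φ(2),φ(3)) = (0,7) ∈ E(G2) ✓
  (2,7) → (φ(2),φ(7)) = (7,8) ∈ E(G2) ✓
  (4,5) → (φ(4),φ(5)) = (1,4) ∈ E(G2) ✓
  (4,8) → (φ(4),φ(8)) = (4,6) ∈ E(G2) ✓
  (5,8) → (φ(5),φ(8)) = (1,6) ∈ E(G2) ✓
  (6,8) → (φ(6),φ(8)) = (2,6) ∈ E(G2) ✓
  (7,8) → (φ(7),φ(8)) = (6,8) ∈ E(G2) ✓
All 16 edges of G1 map to edges of G2, and |E(G1)| = |E(G2)| = 16, so φ is a bijection on edges as well as vertices. Hence G1 ≅ G2.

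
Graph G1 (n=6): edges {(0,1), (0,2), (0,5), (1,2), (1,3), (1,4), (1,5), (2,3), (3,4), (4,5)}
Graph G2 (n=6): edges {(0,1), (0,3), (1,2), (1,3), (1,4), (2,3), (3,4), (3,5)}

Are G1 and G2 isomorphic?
No, not isomorphic

The graphs are NOT isomorphic.

Degrees in G1: deg(0)=3, deg(1)=5, deg(2)=3, deg(3)=3, deg(4)=3, deg(5)=3.
Sorted degree sequence of G1: [5, 3, 3, 3, 3, 3].
Degrees in G2: deg(0)=2, deg(1)=4, deg(2)=2, deg(3)=5, deg(4)=2, deg(5)=1.
Sorted degree sequence of G2: [5, 4, 2, 2, 2, 1].
The (sorted) degree sequence is an isomorphism invariant, so since G1 and G2 have different degree sequences they cannot be isomorphic.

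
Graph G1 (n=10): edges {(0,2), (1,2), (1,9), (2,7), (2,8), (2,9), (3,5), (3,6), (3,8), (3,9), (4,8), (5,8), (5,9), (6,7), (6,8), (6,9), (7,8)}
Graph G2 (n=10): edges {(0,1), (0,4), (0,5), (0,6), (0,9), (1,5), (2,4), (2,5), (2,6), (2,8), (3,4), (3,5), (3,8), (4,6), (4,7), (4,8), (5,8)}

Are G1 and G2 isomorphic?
Yes, isomorphic

The graphs are isomorphic.
One valid mapping φ: V(G1) → V(G2): 0→9, 1→1, 2→0, 3→8, 4→7, 5→3, 6→2, 7→6, 8→4, 9→5

Verify φ preserves adjacency — for each edge of G1, its image is an edge of G2:
  (0,2) → (φ(0),φ(2)) = (0,9) ∈ E(G2) ✓
  (1,2) → (φ(1),φ(2)) = (0,1) ∈ E(G2) ✓
  (1,9) → (φ(1),φ(9)) = (1,5) ∈ E(G2) ✓
  (2,7) → (φ(2),φ(7)) = (0,6) ∈ E(G2) ✓
  (2,8) → (φ(2),φ(8)) = (0,4) ∈ E(G2) ✓
  (2,9) → (φ(2),φ(9)) = (0,5) ∈ E(G2) ✓
  (3,5) → (φ(3),φ(5)) = (3,8) ∈ E(G2) ✓
  (3,6) → (φ(3),φ(6)) = (2,8) ∈ E(G2) ✓
  (3,8) → (φ(3),φ(8)) = (4,8) ∈ E(G2) ✓
  (3,9) → (φ(3),φ(9)) = (5,8) ∈ E(G2) ✓
  (4,8) → (φ(4),φ(8)) = (4,7) ∈ E(G2) ✓
  (5,8) → (φ(5),φ(8)) = (3,4) ∈ E(G2) ✓
  (5,9) → (φ(5),φ(9)) = (3,5) ∈ E(G2) ✓
  (6,7) → (φ(6),φ(7)) = (2,6) ∈ E(G2) ✓
  (6,8) → (φ(6),φ(8)) = (2,4) ∈ E(G2) ✓
  (6,9) → (φ(6),φ(9)) = (2,5) ∈ E(G2) ✓
  (7,8) → (φ(7),φ(8)) = (4,6) ∈ E(G2) ✓
All 17 edges of G1 map to edges of G2, and |E(G1)| = |E(G2)| = 17, so φ is a bijection on edges as well as vertices. Hence G1 ≅ G2.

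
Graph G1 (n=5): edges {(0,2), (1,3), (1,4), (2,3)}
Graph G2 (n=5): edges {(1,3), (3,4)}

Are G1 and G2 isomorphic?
No, not isomorphic

The graphs are NOT isomorphic.

Connected components of G1: 1 component(s) with vertex sets [[0, 1, 2, 3, 4]], sizes [5].
Connected components of G2: 3 component(s) with vertex sets [[0], [2], [1, 3, 4]], sizes [1, 1, 3].
The number of connected components (and the multiset of component sizes) is an isomorphism invariant — an isomorphism maps each component of G1 bijectively onto a component of G2. Since G1 has 1 component(s) and G2 has 3, they cannot be isomorphic.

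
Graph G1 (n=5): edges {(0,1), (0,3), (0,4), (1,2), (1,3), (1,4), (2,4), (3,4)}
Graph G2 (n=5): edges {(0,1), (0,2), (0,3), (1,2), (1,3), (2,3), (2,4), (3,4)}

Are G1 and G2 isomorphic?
Yes, isomorphic

The graphs are isomorphic.
One valid mapping φ: V(G1) → V(G2): 0→0, 1→2, 2→4, 3→1, 4→3

Verify φ preserves adjacency — for each edge of G1, its image is an edge of G2:
  (0,1) → (φ(0),φ(1)) = (0,2) ∈ E(G2) ✓
  (0,3) → (φ(0),φ(3)) = (0,1) ∈ E(G2) ✓
  (0,4) → (φ(0),φ(4)) = (0,3) ∈ E(G2) ✓
  (1,2) → (φ(1),φ(2)) = (2,4) ∈ E(G2) ✓
  (1,3) → (φ(1),φ(3)) = (1,2) ∈ E(G2) ✓
  (1,4) → (φ(1),φ(4)) = (2,3) ∈ E(G2) ✓
  (2,4) → (φ(2),φ(4)) = (3,4) ∈ E(G2) ✓
  (3,4) → (φ(3),φ(4)) = (1,3) ∈ E(G2) ✓
All 8 edges of G1 map to edges of G2, and |E(G1)| = |E(G2)| = 8, so φ is a bijection on edges as well as vertices. Hence G1 ≅ G2.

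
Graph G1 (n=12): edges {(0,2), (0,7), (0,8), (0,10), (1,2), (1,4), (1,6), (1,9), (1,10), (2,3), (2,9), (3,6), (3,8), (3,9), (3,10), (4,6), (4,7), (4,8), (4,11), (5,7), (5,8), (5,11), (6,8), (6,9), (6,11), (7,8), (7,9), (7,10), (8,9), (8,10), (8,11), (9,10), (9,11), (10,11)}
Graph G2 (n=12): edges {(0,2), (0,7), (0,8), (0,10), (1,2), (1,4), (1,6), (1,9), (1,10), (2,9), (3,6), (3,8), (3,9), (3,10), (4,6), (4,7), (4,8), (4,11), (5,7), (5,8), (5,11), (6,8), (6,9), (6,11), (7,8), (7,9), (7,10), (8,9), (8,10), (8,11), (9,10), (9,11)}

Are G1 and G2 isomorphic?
No, not isomorphic

The graphs are NOT isomorphic.

Counting edges: G1 has 34 edge(s); G2 has 32 edge(s).
Edge count is an isomorphism invariant (a bijection on vertices induces a bijection on edges), so differing edge counts rule out isomorphism.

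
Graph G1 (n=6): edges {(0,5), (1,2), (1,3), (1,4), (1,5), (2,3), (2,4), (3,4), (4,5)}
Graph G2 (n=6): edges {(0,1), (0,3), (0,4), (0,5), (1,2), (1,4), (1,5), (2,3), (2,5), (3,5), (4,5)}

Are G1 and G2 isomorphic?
No, not isomorphic

The graphs are NOT isomorphic.

Degrees in G1: deg(0)=1, deg(1)=4, deg(2)=3, deg(3)=3, deg(4)=4, deg(5)=3.
Sorted degree sequence of G1: [4, 4, 3, 3, 3, 1].
Degrees in G2: deg(0)=4, deg(1)=4, deg(2)=3, deg(3)=3, deg(4)=3, deg(5)=5.
Sorted degree sequence of G2: [5, 4, 4, 3, 3, 3].
The (sorted) degree sequence is an isomorphism invariant, so since G1 and G2 have different degree sequences they cannot be isomorphic.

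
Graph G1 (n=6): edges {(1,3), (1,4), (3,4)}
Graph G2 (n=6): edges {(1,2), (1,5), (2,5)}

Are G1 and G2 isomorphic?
Yes, isomorphic

The graphs are isomorphic.
One valid mapping φ: V(G1) → V(G2): 0→3, 1→5, 2→0, 3→1, 4→2, 5→4

Verify φ preserves adjacency — for each edge of G1, its image is an edge of G2:
  (1,3) → (φ(1),φ(3)) = (1,5) ∈ E(G2) ✓
  (1,4) → (φ(1),φ(4)) = (2,5) ∈ E(G2) ✓
  (3,4) → (φ(3),φ(4)) = (1,2) ∈ E(G2) ✓
All 3 edges of G1 map to edges of G2, and |E(G1)| = |E(G2)| = 3, so φ is a bijection on edges as well as vertices. Hence G1 ≅ G2.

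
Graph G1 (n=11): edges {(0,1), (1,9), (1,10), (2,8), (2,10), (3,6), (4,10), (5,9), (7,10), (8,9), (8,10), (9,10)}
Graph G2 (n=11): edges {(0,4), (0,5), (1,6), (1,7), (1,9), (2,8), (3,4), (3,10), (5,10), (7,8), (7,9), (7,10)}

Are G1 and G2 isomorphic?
No, not isomorphic

The graphs are NOT isomorphic.

Connected components of G1: 2 component(s) with vertex sets [[3, 6], [0, 1, 2, 4, 5, 7, 8, 9, 10]], sizes [2, 9].
Connected components of G2: 1 component(s) with vertex sets [[0, 1, 2, 3, 4, 5, 6, 7, 8, 9, 10]], sizes [11].
The number of connected components (and the multiset of component sizes) is an isomorphism invariant — an isomorphism maps each component of G1 bijectively onto a component of G2. Since G1 has 2 component(s) and G2 has 1, they cannot be isomorphic.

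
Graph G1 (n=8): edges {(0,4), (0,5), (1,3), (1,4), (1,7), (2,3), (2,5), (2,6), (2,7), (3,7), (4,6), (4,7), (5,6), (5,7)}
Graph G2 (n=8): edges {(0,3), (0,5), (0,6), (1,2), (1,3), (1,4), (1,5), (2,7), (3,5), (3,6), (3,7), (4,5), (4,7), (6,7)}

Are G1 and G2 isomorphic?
Yes, isomorphic

The graphs are isomorphic.
One valid mapping φ: V(G1) → V(G2): 0→2, 1→6, 2→5, 3→0, 4→7, 5→1, 6→4, 7→3

Verify φ preserves adjacency — for each edge of G1, its image is an edge of G2:
  (0,4) → (φ(0),φ(4)) = (2,7) ∈ E(G2) ✓
  (0,5) → (φ(0),φ(5)) = (1,2) ∈ E(G2) ✓
  (1,3) → (φ(1),φ(3)) = (0,6) ∈ E(G2) ✓
  (1,4) → (φ(1),φ(4)) = (6,7) ∈ E(G2) ✓
  (1,7) → (φ(1),φ(7)) = (3,6) ∈ E(G2) ✓
  (2,3) → (φ(2),φ(3)) = (0,5) ∈ E(G2) ✓
  (2,5) → (φ(2),φ(5)) = (1,5) ∈ E(G2) ✓
  (2,6) → (φ(2),φ(6)) = (4,5) ∈ E(G2) ✓
  (2,7) → (φ(2),φ(7)) = (3,5) ∈ E(G2) ✓
  (3,7) → (φ(3),φ(7)) = (0,3) ∈ E(G2) ✓
  (4,6) → (φ(4),φ(6)) = (4,7) ∈ E(G2) ✓
  (4,7) → (φ(4),φ(7)) = (3,7) ∈ E(G2) ✓
  (5,6) → (φ(5),φ(6)) = (1,4) ∈ E(G2) ✓
  (5,7) → (φ(5),φ(7)) = (1,3) ∈ E(G2) ✓
All 14 edges of G1 map to edges of G2, and |E(G1)| = |E(G2)| = 14, so φ is a bijection on edges as well as vertices. Hence G1 ≅ G2.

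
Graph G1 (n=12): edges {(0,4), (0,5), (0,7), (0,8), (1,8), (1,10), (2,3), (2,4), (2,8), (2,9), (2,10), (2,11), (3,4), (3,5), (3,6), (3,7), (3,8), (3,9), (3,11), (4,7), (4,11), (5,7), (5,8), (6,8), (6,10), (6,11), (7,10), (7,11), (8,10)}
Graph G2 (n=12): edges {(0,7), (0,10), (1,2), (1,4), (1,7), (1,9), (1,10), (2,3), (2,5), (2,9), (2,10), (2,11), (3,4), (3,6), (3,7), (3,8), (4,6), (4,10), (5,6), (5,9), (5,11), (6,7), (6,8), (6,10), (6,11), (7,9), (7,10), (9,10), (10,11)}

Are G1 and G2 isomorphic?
Yes, isomorphic

The graphs are isomorphic.
One valid mapping φ: V(G1) → V(G2): 0→5, 1→8, 2→7, 3→10, 4→9, 5→11, 6→4, 7→2, 8→6, 9→0, 10→3, 11→1

Verify φ preserves adjacency — for each edge of G1, its image is an edge of G2:
  (0,4) → (φ(0),φ(4)) = (5,9) ∈ E(G2) ✓
  (0,5) → (φ(0),φ(5)) = (5,11) ∈ E(G2) ✓
  (0,7) → (φ(0),φ(7)) = (2,5) ∈ E(G2) ✓
  (0,8) → (φ(0),φ(8)) = (5,6) ∈ E(G2) ✓
  (1,8) → (φ(1),φ(8)) = (6,8) ∈ E(G2) ✓
  (1,10) → (φ(1),φ(10)) = (3,8) ∈ E(G2) ✓
  (2,3) → (φ(2),φ(3)) = (7,10) ∈ E(G2) ✓
  (2,4) → (φ(2),φ(4)) = (7,9) ∈ E(G2) ✓
  (2,8) → (φ(2),φ(8)) = (6,7) ∈ E(G2) ✓
  (2,9) → (φ(2),φ(9)) = (0,7) ∈ E(G2) ✓
  (2,10) → (φ(2),φ(10)) = (3,7) ∈ E(G2) ✓
  (2,11) → (φ(2),φ(11)) = (1,7) ∈ E(G2) ✓
  (3,4) → (φ(3),φ(4)) = (9,10) ∈ E(G2) ✓
  (3,5) → (φ(3),φ(5)) = (10,11) ∈ E(G2) ✓
  (3,6) → (φ(3),φ(6)) = (4,10) ∈ E(G2) ✓
  (3,7) → (φ(3),φ(7)) = (2,10) ∈ E(G2) ✓
  (3,8) → (φ(3),φ(8)) = (6,10) ∈ E(G2) ✓
  (3,9) → (φ(3),φ(9)) = (0,10) ∈ E(G2) ✓
  (3,11) → (φ(3),φ(11)) = (1,10) ∈ E(G2) ✓
  (4,7) → (φ(4),φ(7)) = (2,9) ∈ E(G2) ✓
  (4,11) → (φ(4),φ(11)) = (1,9) ∈ E(G2) ✓
  (5,7) → (φ(5),φ(7)) = (2,11) ∈ E(G2) ✓
  (5,8) → (φ(5),φ(8)) = (6,11) ∈ E(G2) ✓
  (6,8) → (φ(6),φ(8)) = (4,6) ∈ E(G2) ✓
  (6,10) → (φ(6),φ(10)) = (3,4) ∈ E(G2) ✓
  (6,11) → (φ(6),φ(11)) = (1,4) ∈ E(G2) ✓
  (7,10) → (φ(7),φ(10)) = (2,3) ∈ E(G2) ✓
  (7,11) → (φ(7),φ(11)) = (1,2) ∈ E(G2) ✓
  (8,10) → (φ(8),φ(10)) = (3,6) ∈ E(G2) ✓
All 29 edges of G1 map to edges of G2, and |E(G1)| = |E(G2)| = 29, so φ is a bijection on edges as well as vertices. Hence G1 ≅ G2.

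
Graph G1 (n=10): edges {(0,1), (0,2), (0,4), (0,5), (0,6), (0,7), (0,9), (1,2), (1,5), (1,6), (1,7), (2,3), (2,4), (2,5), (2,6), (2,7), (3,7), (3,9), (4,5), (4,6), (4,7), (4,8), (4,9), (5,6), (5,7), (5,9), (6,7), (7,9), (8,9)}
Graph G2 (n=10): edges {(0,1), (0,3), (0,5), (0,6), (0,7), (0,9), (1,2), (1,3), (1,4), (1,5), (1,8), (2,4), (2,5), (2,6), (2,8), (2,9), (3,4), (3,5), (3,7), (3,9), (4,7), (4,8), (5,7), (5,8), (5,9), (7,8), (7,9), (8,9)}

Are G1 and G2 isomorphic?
No, not isomorphic

The graphs are NOT isomorphic.

Degrees in G1: deg(0)=7, deg(1)=5, deg(2)=7, deg(3)=3, deg(4)=7, deg(5)=7, deg(6)=6, deg(7)=8, deg(8)=2, deg(9)=6.
Sorted degree sequence of G1: [8, 7, 7, 7, 7, 6, 6, 5, 3, 2].
Degrees in G2: deg(0)=6, deg(1)=6, deg(2)=6, deg(3)=6, deg(4)=5, deg(5)=7, deg(6)=2, deg(7)=6, deg(8)=6, deg(9)=6.
Sorted degree sequence of G2: [7, 6, 6, 6, 6, 6, 6, 6, 5, 2].
The (sorted) degree sequence is an isomorphism invariant, so since G1 and G2 have different degree sequences they cannot be isomorphic.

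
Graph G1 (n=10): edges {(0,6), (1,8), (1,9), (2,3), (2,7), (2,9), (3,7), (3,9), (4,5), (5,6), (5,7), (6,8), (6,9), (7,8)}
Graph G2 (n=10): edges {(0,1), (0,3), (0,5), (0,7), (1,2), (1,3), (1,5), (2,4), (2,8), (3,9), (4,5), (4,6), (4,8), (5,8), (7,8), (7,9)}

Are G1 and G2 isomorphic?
No, not isomorphic

The graphs are NOT isomorphic.

Counting triangles (3-cliques): G1 has 2, G2 has 4.
Triangle count is an isomorphism invariant, so differing triangle counts rule out isomorphism.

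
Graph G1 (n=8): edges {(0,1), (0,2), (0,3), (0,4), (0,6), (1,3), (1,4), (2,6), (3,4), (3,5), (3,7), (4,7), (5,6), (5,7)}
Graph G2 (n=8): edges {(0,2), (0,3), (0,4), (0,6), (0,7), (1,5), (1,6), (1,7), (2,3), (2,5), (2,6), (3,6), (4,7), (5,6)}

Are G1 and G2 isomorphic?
Yes, isomorphic

The graphs are isomorphic.
One valid mapping φ: V(G1) → V(G2): 0→0, 1→3, 2→4, 3→6, 4→2, 5→1, 6→7, 7→5

Verify φ preserves adjacency — for each edge of G1, its image is an edge of G2:
  (0,1) → (φ(0),φ(1)) = (0,3) ∈ E(G2) ✓
  (0,2) → (φ(0),φ(2)) = (0,4) ∈ E(G2) ✓
  (0,3) → (φ(0),φ(3)) = (0,6) ∈ E(G2) ✓
  (0,4) → (φ(0),φ(4)) = (0,2) ∈ E(G2) ✓
  (0,6) → (φ(0),φ(6)) = (0,7) ∈ E(G2) ✓
  (1,3) → (φ(1),φ(3)) = (3,6) ∈ E(G2) ✓
  (1,4) → (φ(1),φ(4)) = (2,3) ∈ E(G2) ✓
  (2,6) → (φ(2),φ(6)) = (4,7) ∈ E(G2) ✓
  (3,4) → (φ(3),φ(4)) = (2,6) ∈ E(G2) ✓
  (3,5) → (φ(3),φ(5)) = (1,6) ∈ E(G2) ✓
  (3,7) → (φ(3),φ(7)) = (5,6) ∈ E(G2) ✓
  (4,7) → (φ(4),φ(7)) = (2,5) ∈ E(G2) ✓
  (5,6) → (φ(5),φ(6)) = (1,7) ∈ E(G2) ✓
  (5,7) → (φ(5),φ(7)) = (1,5) ∈ E(G2) ✓
All 14 edges of G1 map to edges of G2, and |E(G1)| = |E(G2)| = 14, so φ is a bijection on edges as well as vertices. Hence G1 ≅ G2.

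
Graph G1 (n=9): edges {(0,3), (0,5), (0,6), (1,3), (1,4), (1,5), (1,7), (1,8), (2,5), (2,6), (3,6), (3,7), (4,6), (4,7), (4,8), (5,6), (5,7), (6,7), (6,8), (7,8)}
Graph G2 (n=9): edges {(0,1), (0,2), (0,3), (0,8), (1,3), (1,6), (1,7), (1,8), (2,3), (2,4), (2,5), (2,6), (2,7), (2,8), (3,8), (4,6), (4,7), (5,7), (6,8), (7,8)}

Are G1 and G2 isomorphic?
Yes, isomorphic

The graphs are isomorphic.
One valid mapping φ: V(G1) → V(G2): 0→4, 1→1, 2→5, 3→6, 4→3, 5→7, 6→2, 7→8, 8→0

Verify φ preserves adjacency — for each edge of G1, its image is an edge of G2:
  (0,3) → (φ(0),φ(3)) = (4,6) ∈ E(G2) ✓
  (0,5) → (φ(0),φ(5)) = (4,7) ∈ E(G2) ✓
  (0,6) → (φ(0),φ(6)) = (2,4) ∈ E(G2) ✓
  (1,3) → (φ(1),φ(3)) = (1,6) ∈ E(G2) ✓
  (1,4) → (φ(1),φ(4)) = (1,3) ∈ E(G2) ✓
  (1,5) → (φ(1),φ(5)) = (1,7) ∈ E(G2) ✓
  (1,7) → (φ(1),φ(7)) = (1,8) ∈ E(G2) ✓
  (1,8) → (φ(1),φ(8)) = (0,1) ∈ E(G2) ✓
  (2,5) → (φ(2),φ(5)) = (5,7) ∈ E(G2) ✓
  (2,6) → (φ(2),φ(6)) = (2,5) ∈ E(G2) ✓
  (3,6) → (φ(3),φ(6)) = (2,6) ∈ E(G2) ✓
  (3,7) → (φ(3),φ(7)) = (6,8) ∈ E(G2) ✓
  (4,6) → (φ(4),φ(6)) = (2,3) ∈ E(G2) ✓
  (4,7) → (φ(4),φ(7)) = (3,8) ∈ E(G2) ✓
  (4,8) → (φ(4),φ(8)) = (0,3) ∈ E(G2) ✓
  (5,6) → (φ(5),φ(6)) = (2,7) ∈ E(G2) ✓
  (5,7) → (φ(5),φ(7)) = (7,8) ∈ E(G2) ✓
  (6,7) → (φ(6),φ(7)) = (2,8) ∈ E(G2) ✓
  (6,8) → (φ(6),φ(8)) = (0,2) ∈ E(G2) ✓
  (7,8) → (φ(7),φ(8)) = (0,8) ∈ E(G2) ✓
All 20 edges of G1 map to edges of G2, and |E(G1)| = |E(G2)| = 20, so φ is a bijection on edges as well as vertices. Hence G1 ≅ G2.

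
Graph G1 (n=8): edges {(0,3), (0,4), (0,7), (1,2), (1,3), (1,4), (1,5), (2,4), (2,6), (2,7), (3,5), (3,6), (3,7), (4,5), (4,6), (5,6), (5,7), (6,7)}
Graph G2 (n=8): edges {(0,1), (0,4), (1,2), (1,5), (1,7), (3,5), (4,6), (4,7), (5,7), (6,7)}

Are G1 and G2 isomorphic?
No, not isomorphic

The graphs are NOT isomorphic.

Degrees in G1: deg(0)=3, deg(1)=4, deg(2)=4, deg(3)=5, deg(4)=5, deg(5)=5, deg(6)=5, deg(7)=5.
Sorted degree sequence of G1: [5, 5, 5, 5, 5, 4, 4, 3].
Degrees in G2: deg(0)=2, deg(1)=4, deg(2)=1, deg(3)=1, deg(4)=3, deg(5)=3, deg(6)=2, deg(7)=4.
Sorted degree sequence of G2: [4, 4, 3, 3, 2, 2, 1, 1].
The (sorted) degree sequence is an isomorphism invariant, so since G1 and G2 have different degree sequences they cannot be isomorphic.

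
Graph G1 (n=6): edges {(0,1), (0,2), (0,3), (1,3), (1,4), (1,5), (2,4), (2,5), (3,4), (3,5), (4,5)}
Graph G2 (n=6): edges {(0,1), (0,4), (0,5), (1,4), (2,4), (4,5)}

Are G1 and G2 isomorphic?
No, not isomorphic

The graphs are NOT isomorphic.

Degrees in G1: deg(0)=3, deg(1)=4, deg(2)=3, deg(3)=4, deg(4)=4, deg(5)=4.
Sorted degree sequence of G1: [4, 4, 4, 4, 3, 3].
Degrees in G2: deg(0)=3, deg(1)=2, deg(2)=1, deg(3)=0, deg(4)=4, deg(5)=2.
Sorted degree sequence of G2: [4, 3, 2, 2, 1, 0].
The (sorted) degree sequence is an isomorphism invariant, so since G1 and G2 have different degree sequences they cannot be isomorphic.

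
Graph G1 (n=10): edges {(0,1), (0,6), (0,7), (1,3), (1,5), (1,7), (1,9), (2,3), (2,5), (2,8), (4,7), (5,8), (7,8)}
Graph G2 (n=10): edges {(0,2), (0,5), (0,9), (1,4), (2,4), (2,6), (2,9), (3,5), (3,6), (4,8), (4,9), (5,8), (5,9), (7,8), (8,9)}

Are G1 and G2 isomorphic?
No, not isomorphic

The graphs are NOT isomorphic.

Degrees in G1: deg(0)=3, deg(1)=5, deg(2)=3, deg(3)=2, deg(4)=1, deg(5)=3, deg(6)=1, deg(7)=4, deg(8)=3, deg(9)=1.
Sorted degree sequence of G1: [5, 4, 3, 3, 3, 3, 2, 1, 1, 1].
Degrees in G2: deg(0)=3, deg(1)=1, deg(2)=4, deg(3)=2, deg(4)=4, deg(5)=4, deg(6)=2, deg(7)=1, deg(8)=4, deg(9)=5.
Sorted degree sequence of G2: [5, 4, 4, 4, 4, 3, 2, 2, 1, 1].
The (sorted) degree sequence is an isomorphism invariant, so since G1 and G2 have different degree sequences they cannot be isomorphic.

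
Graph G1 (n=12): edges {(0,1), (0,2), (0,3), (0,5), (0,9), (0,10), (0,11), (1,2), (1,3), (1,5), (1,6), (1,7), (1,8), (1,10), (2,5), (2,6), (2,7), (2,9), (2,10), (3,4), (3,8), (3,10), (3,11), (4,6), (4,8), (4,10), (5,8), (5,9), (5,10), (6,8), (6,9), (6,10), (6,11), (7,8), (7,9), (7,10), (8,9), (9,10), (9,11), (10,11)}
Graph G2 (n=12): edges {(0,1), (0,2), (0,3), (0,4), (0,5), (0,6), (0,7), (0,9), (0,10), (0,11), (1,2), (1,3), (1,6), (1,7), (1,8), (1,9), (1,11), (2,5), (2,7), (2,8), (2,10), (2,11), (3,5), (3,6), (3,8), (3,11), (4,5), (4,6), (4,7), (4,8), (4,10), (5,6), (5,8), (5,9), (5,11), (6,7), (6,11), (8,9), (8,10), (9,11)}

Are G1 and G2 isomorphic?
Yes, isomorphic

The graphs are isomorphic.
One valid mapping φ: V(G1) → V(G2): 0→6, 1→5, 2→11, 3→4, 4→10, 5→3, 6→2, 7→9, 8→8, 9→1, 10→0, 11→7

Verify φ preserves adjacency — for each edge of G1, its image is an edge of G2:
  (0,1) → (φ(0),φ(1)) = (5,6) ∈ E(G2) ✓
  (0,2) → (φ(0),φ(2)) = (6,11) ∈ E(G2) ✓
  (0,3) → (φ(0),φ(3)) = (4,6) ∈ E(G2) ✓
  (0,5) → (φ(0),φ(5)) = (3,6) ∈ E(G2) ✓
  (0,9) → (φ(0),φ(9)) = (1,6) ∈ E(G2) ✓
  (0,10) → (φ(0),φ(10)) = (0,6) ∈ E(G2) ✓
  (0,11) → (φ(0),φ(11)) = (6,7) ∈ E(G2) ✓
  (1,2) → (φ(1),φ(2)) = (5,11) ∈ E(G2) ✓
  (1,3) → (φ(1),φ(3)) = (4,5) ∈ E(G2) ✓
  (1,5) → (φ(1),φ(5)) = (3,5) ∈ E(G2) ✓
  (1,6) → (φ(1),φ(6)) = (2,5) ∈ E(G2) ✓
  (1,7) → (φ(1),φ(7)) = (5,9) ∈ E(G2) ✓
  (1,8) → (φ(1),φ(8)) = (5,8) ∈ E(G2) ✓
  (1,10) → (φ(1),φ(10)) = (0,5) ∈ E(G2) ✓
  (2,5) → (φ(2),φ(5)) = (3,11) ∈ E(G2) ✓
  (2,6) → (φ(2),φ(6)) = (2,11) ∈ E(G2) ✓
  (2,7) → (φ(2),φ(7)) = (9,11) ∈ E(G2) ✓
  (2,9) → (φ(2),φ(9)) = (1,11) ∈ E(G2) ✓
  (2,10) → (φ(2),φ(10)) = (0,11) ∈ E(G2) ✓
  (3,4) → (φ(3),φ(4)) = (4,10) ∈ E(G2) ✓
  (3,8) → (φ(3),φ(8)) = (4,8) ∈ E(G2) ✓
  (3,10) → (φ(3),φ(10)) = (0,4) ∈ E(G2) ✓
  (3,11) → (φ(3),φ(11)) = (4,7) ∈ E(G2) ✓
  (4,6) → (φ(4),φ(6)) = (2,10) ∈ E(G2) ✓
  (4,8) → (φ(4),φ(8)) = (8,10) ∈ E(G2) ✓
  (4,10) → (φ(4),φ(10)) = (0,10) ∈ E(G2) ✓
  (5,8) → (φ(5),φ(8)) = (3,8) ∈ E(G2) ✓
  (5,9) → (φ(5),φ(9)) = (1,3) ∈ E(G2) ✓
  (5,10) → (φ(5),φ(10)) = (0,3) ∈ E(G2) ✓
  (6,8) → (φ(6),φ(8)) = (2,8) ∈ E(G2) ✓
  (6,9) → (φ(6),φ(9)) = (1,2) ∈ E(G2) ✓
  (6,10) → (φ(6),φ(10)) = (0,2) ∈ E(G2) ✓
  (6,11) → (φ(6),φ(11)) = (2,7) ∈ E(G2) ✓
  (7,8) → (φ(7),φ(8)) = (8,9) ∈ E(G2) ✓
  (7,9) → (φ(7),φ(9)) = (1,9) ∈ E(G2) ✓
  (7,10) → (φ(7),φ(10)) = (0,9) ∈ E(G2) ✓
  (8,9) → (φ(8),φ(9)) = (1,8) ∈ E(G2) ✓
  (9,10) → (φ(9),φ(10)) = (0,1) ∈ E(G2) ✓
  (9,11) → (φ(9),φ(11)) = (1,7) ∈ E(G2) ✓
  (10,11) → (φ(10),φ(11)) = (0,7) ∈ E(G2) ✓
All 40 edges of G1 map to edges of G2, and |E(G1)| = |E(G2)| = 40, so φ is a bijection on edges as well as vertices. Hence G1 ≅ G2.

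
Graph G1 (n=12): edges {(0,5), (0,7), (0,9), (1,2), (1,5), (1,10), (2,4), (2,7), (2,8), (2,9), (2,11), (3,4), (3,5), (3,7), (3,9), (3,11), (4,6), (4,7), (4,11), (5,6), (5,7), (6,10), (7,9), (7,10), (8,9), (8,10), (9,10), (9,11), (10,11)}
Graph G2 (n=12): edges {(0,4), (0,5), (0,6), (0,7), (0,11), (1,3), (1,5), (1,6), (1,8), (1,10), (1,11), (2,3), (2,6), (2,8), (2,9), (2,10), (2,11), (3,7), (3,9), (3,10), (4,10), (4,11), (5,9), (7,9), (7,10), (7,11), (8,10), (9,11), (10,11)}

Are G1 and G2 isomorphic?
Yes, isomorphic

The graphs are isomorphic.
One valid mapping φ: V(G1) → V(G2): 0→4, 1→6, 2→2, 3→7, 4→9, 5→0, 6→5, 7→11, 8→8, 9→10, 10→1, 11→3

Verify φ preserves adjacency — for each edge of G1, its image is an edge of G2:
  (0,5) → (φ(0),φ(5)) = (0,4) ∈ E(G2) ✓
  (0,7) → (φ(0),φ(7)) = (4,11) ∈ E(G2) ✓
  (0,9) → (φ(0),φ(9)) = (4,10) ∈ E(G2) ✓
  (1,2) → (φ(1),φ(2)) = (2,6) ∈ E(G2) ✓
  (1,5) → (φ(1),φ(5)) = (0,6) ∈ E(G2) ✓
  (1,10) → (φ(1),φ(10)) = (1,6) ∈ E(G2) ✓
  (2,4) → (φ(2),φ(4)) = (2,9) ∈ E(G2) ✓
  (2,7) → (φ(2),φ(7)) = (2,11) ∈ E(G2) ✓
  (2,8) → (φ(2),φ(8)) = (2,8) ∈ E(G2) ✓
  (2,9) → (φ(2),φ(9)) = (2,10) ∈ E(G2) ✓
  (2,11) → (φ(2),φ(11)) = (2,3) ∈ E(G2) ✓
  (3,4) → (φ(3),φ(4)) = (7,9) ∈ E(G2) ✓
  (3,5) → (φ(3),φ(5)) = (0,7) ∈ E(G2) ✓
  (3,7) → (φ(3),φ(7)) = (7,11) ∈ E(G2) ✓
  (3,9) → (φ(3),φ(9)) = (7,10) ∈ E(G2) ✓
  (3,11) → (φ(3),φ(11)) = (3,7) ∈ E(G2) ✓
  (4,6) → (φ(4),φ(6)) = (5,9) ∈ E(G2) ✓
  (4,7) → (φ(4),φ(7)) = (9,11) ∈ E(G2) ✓
  (4,11) → (φ(4),φ(11)) = (3,9) ∈ E(G2) ✓
  (5,6) → (φ(5),φ(6)) = (0,5) ∈ E(G2) ✓
  (5,7) → (φ(5),φ(7)) = (0,11) ∈ E(G2) ✓
  (6,10) → (φ(6),φ(10)) = (1,5) ∈ E(G2) ✓
  (7,9) → (φ(7),φ(9)) = (10,11) ∈ E(G2) ✓
  (7,10) → (φ(7),φ(10)) = (1,11) ∈ E(G2) ✓
  (8,9) → (φ(8),φ(9)) = (8,10) ∈ E(G2) ✓
  (8,10) → (φ(8),φ(10)) = (1,8) ∈ E(G2) ✓
  (9,10) → (φ(9),φ(10)) = (1,10) ∈ E(G2) ✓
  (9,11) → (φ(9),φ(11)) = (3,10) ∈ E(G2) ✓
  (10,11) → (φ(10),φ(11)) = (1,3) ∈ E(G2) ✓
All 29 edges of G1 map to edges of G2, and |E(G1)| = |E(G2)| = 29, so φ is a bijection on edges as well as vertices. Hence G1 ≅ G2.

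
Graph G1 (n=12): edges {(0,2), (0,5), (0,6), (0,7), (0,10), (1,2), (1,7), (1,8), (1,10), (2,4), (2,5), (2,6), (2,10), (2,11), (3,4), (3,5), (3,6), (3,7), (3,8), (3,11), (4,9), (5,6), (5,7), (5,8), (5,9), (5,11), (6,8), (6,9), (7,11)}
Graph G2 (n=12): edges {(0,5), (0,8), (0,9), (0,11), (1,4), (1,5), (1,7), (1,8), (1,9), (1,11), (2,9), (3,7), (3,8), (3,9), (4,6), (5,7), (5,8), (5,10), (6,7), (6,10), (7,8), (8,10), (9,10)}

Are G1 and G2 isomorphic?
No, not isomorphic

The graphs are NOT isomorphic.

Degrees in G1: deg(0)=5, deg(1)=4, deg(2)=7, deg(3)=6, deg(4)=3, deg(5)=8, deg(6)=6, deg(7)=5, deg(8)=4, deg(9)=3, deg(10)=3, deg(11)=4.
Sorted degree sequence of G1: [8, 7, 6, 6, 5, 5, 4, 4, 4, 3, 3, 3].
Degrees in G2: deg(0)=4, deg(1)=6, deg(2)=1, deg(3)=3, deg(4)=2, deg(5)=5, deg(6)=3, deg(7)=5, deg(8)=6, deg(9)=5, deg(10)=4, deg(11)=2.
Sorted degree sequence of G2: [6, 6, 5, 5, 5, 4, 4, 3, 3, 2, 2, 1].
The (sorted) degree sequence is an isomorphism invariant, so since G1 and G2 have different degree sequences they cannot be isomorphic.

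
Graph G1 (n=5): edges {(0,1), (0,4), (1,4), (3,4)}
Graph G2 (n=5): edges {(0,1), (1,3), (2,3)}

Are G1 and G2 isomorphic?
No, not isomorphic

The graphs are NOT isomorphic.

Degrees in G1: deg(0)=2, deg(1)=2, deg(2)=0, deg(3)=1, deg(4)=3.
Sorted degree sequence of G1: [3, 2, 2, 1, 0].
Degrees in G2: deg(0)=1, deg(1)=2, deg(2)=1, deg(3)=2, deg(4)=0.
Sorted degree sequence of G2: [2, 2, 1, 1, 0].
The (sorted) degree sequence is an isomorphism invariant, so since G1 and G2 have different degree sequences they cannot be isomorphic.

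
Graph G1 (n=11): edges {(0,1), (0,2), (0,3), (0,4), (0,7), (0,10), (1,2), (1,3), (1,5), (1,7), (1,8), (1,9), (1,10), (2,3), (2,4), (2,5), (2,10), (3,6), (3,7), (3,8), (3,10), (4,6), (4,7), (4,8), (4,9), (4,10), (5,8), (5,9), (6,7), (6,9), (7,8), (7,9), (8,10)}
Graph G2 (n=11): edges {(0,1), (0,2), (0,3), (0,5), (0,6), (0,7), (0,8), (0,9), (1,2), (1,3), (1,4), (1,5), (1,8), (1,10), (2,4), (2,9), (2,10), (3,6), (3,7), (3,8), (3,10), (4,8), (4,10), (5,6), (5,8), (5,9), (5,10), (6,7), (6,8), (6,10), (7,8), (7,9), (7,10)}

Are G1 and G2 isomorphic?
Yes, isomorphic

The graphs are isomorphic.
One valid mapping φ: V(G1) → V(G2): 0→3, 1→0, 2→7, 3→8, 4→10, 5→9, 6→4, 7→1, 8→5, 9→2, 10→6

Verify φ preserves adjacency — for each edge of G1, its image is an edge of G2:
  (0,1) → (φ(0),φ(1)) = (0,3) ∈ E(G2) ✓
  (0,2) → (φ(0),φ(2)) = (3,7) ∈ E(G2) ✓
  (0,3) → (φ(0),φ(3)) = (3,8) ∈ E(G2) ✓
  (0,4) → (φ(0),φ(4)) = (3,10) ∈ E(G2) ✓
  (0,7) → (φ(0),φ(7)) = (1,3) ∈ E(G2) ✓
  (0,10) → (φ(0),φ(10)) = (3,6) ∈ E(G2) ✓
  (1,2) → (φ(1),φ(2)) = (0,7) ∈ E(G2) ✓
  (1,3) → (φ(1),φ(3)) = (0,8) ∈ E(G2) ✓
  (1,5) → (φ(1),φ(5)) = (0,9) ∈ E(G2) ✓
  (1,7) → (φ(1),φ(7)) = (0,1) ∈ E(G2) ✓
  (1,8) → (φ(1),φ(8)) = (0,5) ∈ E(G2) ✓
  (1,9) → (φ(1),φ(9)) = (0,2) ∈ E(G2) ✓
  (1,10) → (φ(1),φ(10)) = (0,6) ∈ E(G2) ✓
  (2,3) → (φ(2),φ(3)) = (7,8) ∈ E(G2) ✓
  (2,4) → (φ(2),φ(4)) = (7,10) ∈ E(G2) ✓
  (2,5) → (φ(2),φ(5)) = (7,9) ∈ E(G2) ✓
  (2,10) → (φ(2),φ(10)) = (6,7) ∈ E(G2) ✓
  (3,6) → (φ(3),φ(6)) = (4,8) ∈ E(G2) ✓
  (3,7) → (φ(3),φ(7)) = (1,8) ∈ E(G2) ✓
  (3,8) → (φ(3),φ(8)) = (5,8) ∈ E(G2) ✓
  (3,10) → (φ(3),φ(10)) = (6,8) ∈ E(G2) ✓
  (4,6) → (φ(4),φ(6)) = (4,10) ∈ E(G2) ✓
  (4,7) → (φ(4),φ(7)) = (1,10) ∈ E(G2) ✓
  (4,8) → (φ(4),φ(8)) = (5,10) ∈ E(G2) ✓
  (4,9) → (φ(4),φ(9)) = (2,10) ∈ E(G2) ✓
  (4,10) → (φ(4),φ(10)) = (6,10) ∈ E(G2) ✓
  (5,8) → (φ(5),φ(8)) = (5,9) ∈ E(G2) ✓
  (5,9) → (φ(5),φ(9)) = (2,9) ∈ E(G2) ✓
  (6,7) → (φ(6),φ(7)) = (1,4) ∈ E(G2) ✓
  (6,9) → (φ(6),φ(9)) = (2,4) ∈ E(G2) ✓
  (7,8) → (φ(7),φ(8)) = (1,5) ∈ E(G2) ✓
  (7,9) → (φ(7),φ(9)) = (1,2) ∈ E(G2) ✓
  (8,10) → (φ(8),φ(10)) = (5,6) ∈ E(G2) ✓
All 33 edges of G1 map to edges of G2, and |E(G1)| = |E(G2)| = 33, so φ is a bijection on edges as well as vertices. Hence G1 ≅ G2.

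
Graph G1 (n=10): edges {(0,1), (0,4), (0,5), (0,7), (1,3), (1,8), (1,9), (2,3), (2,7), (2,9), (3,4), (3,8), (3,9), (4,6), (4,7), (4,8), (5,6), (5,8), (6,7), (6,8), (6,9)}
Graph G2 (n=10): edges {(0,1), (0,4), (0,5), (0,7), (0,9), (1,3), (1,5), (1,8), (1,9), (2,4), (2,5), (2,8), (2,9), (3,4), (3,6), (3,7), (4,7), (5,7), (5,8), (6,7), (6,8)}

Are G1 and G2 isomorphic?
Yes, isomorphic

The graphs are isomorphic.
One valid mapping φ: V(G1) → V(G2): 0→2, 1→4, 2→6, 3→7, 4→5, 5→9, 6→1, 7→8, 8→0, 9→3

Verify φ preserves adjacency — for each edge of G1, its image is an edge of G2:
  (0,1) → (φ(0),φ(1)) = (2,4) ∈ E(G2) ✓
  (0,4) → (φ(0),φ(4)) = (2,5) ∈ E(G2) ✓
  (0,5) → (φ(0),φ(5)) = (2,9) ∈ E(G2) ✓
  (0,7) → (φ(0),φ(7)) = (2,8) ∈ E(G2) ✓
  (1,3) → (φ(1),φ(3)) = (4,7) ∈ E(G2) ✓
  (1,8) → (φ(1),φ(8)) = (0,4) ∈ E(G2) ✓
  (1,9) → (φ(1),φ(9)) = (3,4) ∈ E(G2) ✓
  (2,3) → (φ(2),φ(3)) = (6,7) ∈ E(G2) ✓
  (2,7) → (φ(2),φ(7)) = (6,8) ∈ E(G2) ✓
  (2,9) → (φ(2),φ(9)) = (3,6) ∈ E(G2) ✓
  (3,4) → (φ(3),φ(4)) = (5,7) ∈ E(G2) ✓
  (3,8) → (φ(3),φ(8)) = (0,7) ∈ E(G2) ✓
  (3,9) → (φ(3),φ(9)) = (3,7) ∈ E(G2) ✓
  (4,6) → (φ(4),φ(6)) = (1,5) ∈ E(G2) ✓
  (4,7) → (φ(4),φ(7)) = (5,8) ∈ E(G2) ✓
  (4,8) → (φ(4),φ(8)) = (0,5) ∈ E(G2) ✓
  (5,6) → (φ(5),φ(6)) = (1,9) ∈ E(G2) ✓
  (5,8) → (φ(5),φ(8)) = (0,9) ∈ E(G2) ✓
  (6,7) → (φ(6),φ(7)) = (1,8) ∈ E(G2) ✓
  (6,8) → (φ(6),φ(8)) = (0,1) ∈ E(G2) ✓
  (6,9) → (φ(6),φ(9)) = (1,3) ∈ E(G2) ✓
All 21 edges of G1 map to edges of G2, and |E(G1)| = |E(G2)| = 21, so φ is a bijection on edges as well as vertices. Hence G1 ≅ G2.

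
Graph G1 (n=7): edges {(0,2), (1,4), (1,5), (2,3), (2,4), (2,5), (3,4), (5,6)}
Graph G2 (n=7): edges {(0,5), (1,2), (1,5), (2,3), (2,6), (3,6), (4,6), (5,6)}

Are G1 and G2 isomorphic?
Yes, isomorphic

The graphs are isomorphic.
One valid mapping φ: V(G1) → V(G2): 0→4, 1→1, 2→6, 3→3, 4→2, 5→5, 6→0

Verify φ preserves adjacency — for each edge of G1, its image is an edge of G2:
  (0,2) → (φ(0),φ(2)) = (4,6) ∈ E(G2) ✓
  (1,4) → (φ(1),φ(4)) = (1,2) ∈ E(G2) ✓
  (1,5) → (φ(1),φ(5)) = (1,5) ∈ E(G2) ✓
  (2,3) → (φ(2),φ(3)) = (3,6) ∈ E(G2) ✓
  (2,4) → (φ(2),φ(4)) = (2,6) ∈ E(G2) ✓
  (2,5) → (φ(2),φ(5)) = (5,6) ∈ E(G2) ✓
  (3,4) → (φ(3),φ(4)) = (2,3) ∈ E(G2) ✓
  (5,6) → (φ(5),φ(6)) = (0,5) ∈ E(G2) ✓
All 8 edges of G1 map to edges of G2, and |E(G1)| = |E(G2)| = 8, so φ is a bijection on edges as well as vertices. Hence G1 ≅ G2.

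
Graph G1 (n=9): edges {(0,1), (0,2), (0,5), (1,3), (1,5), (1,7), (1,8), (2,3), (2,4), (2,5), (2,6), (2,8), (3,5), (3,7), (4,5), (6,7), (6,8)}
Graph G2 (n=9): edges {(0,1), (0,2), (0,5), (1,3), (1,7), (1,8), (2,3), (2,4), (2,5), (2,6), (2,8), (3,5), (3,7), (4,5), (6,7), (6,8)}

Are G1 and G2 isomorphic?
No, not isomorphic

The graphs are NOT isomorphic.

Counting edges: G1 has 17 edge(s); G2 has 16 edge(s).
Edge count is an isomorphism invariant (a bijection on vertices induces a bijection on edges), so differing edge counts rule out isomorphism.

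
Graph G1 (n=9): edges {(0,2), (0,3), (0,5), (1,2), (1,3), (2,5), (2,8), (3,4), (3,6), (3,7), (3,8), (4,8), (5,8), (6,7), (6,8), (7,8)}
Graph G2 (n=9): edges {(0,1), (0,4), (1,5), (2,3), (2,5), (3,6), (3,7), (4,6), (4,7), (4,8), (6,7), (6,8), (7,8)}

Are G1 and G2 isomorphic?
No, not isomorphic

The graphs are NOT isomorphic.

Degrees in G1: deg(0)=3, deg(1)=2, deg(2)=4, deg(3)=6, deg(4)=2, deg(5)=3, deg(6)=3, deg(7)=3, deg(8)=6.
Sorted degree sequence of G1: [6, 6, 4, 3, 3, 3, 3, 2, 2].
Degrees in G2: deg(0)=2, deg(1)=2, deg(2)=2, deg(3)=3, deg(4)=4, deg(5)=2, deg(6)=4, deg(7)=4, deg(8)=3.
Sorted degree sequence of G2: [4, 4, 4, 3, 3, 2, 2, 2, 2].
The (sorted) degree sequence is an isomorphism invariant, so since G1 and G2 have different degree sequences they cannot be isomorphic.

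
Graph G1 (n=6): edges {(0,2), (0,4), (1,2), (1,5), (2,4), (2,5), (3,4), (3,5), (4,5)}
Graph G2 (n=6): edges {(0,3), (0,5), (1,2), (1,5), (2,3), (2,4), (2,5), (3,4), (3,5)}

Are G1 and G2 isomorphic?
Yes, isomorphic

The graphs are isomorphic.
One valid mapping φ: V(G1) → V(G2): 0→0, 1→1, 2→5, 3→4, 4→3, 5→2

Verify φ preserves adjacency — for each edge of G1, its image is an edge of G2:
  (0,2) → (φ(0),φ(2)) = (0,5) ∈ E(G2) ✓
  (0,4) → (φ(0),φ(4)) = (0,3) ∈ E(G2) ✓
  (1,2) → (φ(1),φ(2)) = (1,5) ∈ E(G2) ✓
  (1,5) → (φ(1),φ(5)) = (1,2) ∈ E(G2) ✓
  (2,4) → (φ(2),φ(4)) = (3,5) ∈ E(G2) ✓
  (2,5) → (φ(2),φ(5)) = (2,5) ∈ E(G2) ✓
  (3,4) → (φ(3),φ(4)) = (3,4) ∈ E(G2) ✓
  (3,5) → (φ(3),φ(5)) = (2,4) ∈ E(G2) ✓
  (4,5) → (φ(4),φ(5)) = (2,3) ∈ E(G2) ✓
All 9 edges of G1 map to edges of G2, and |E(G1)| = |E(G2)| = 9, so φ is a bijection on edges as well as vertices. Hence G1 ≅ G2.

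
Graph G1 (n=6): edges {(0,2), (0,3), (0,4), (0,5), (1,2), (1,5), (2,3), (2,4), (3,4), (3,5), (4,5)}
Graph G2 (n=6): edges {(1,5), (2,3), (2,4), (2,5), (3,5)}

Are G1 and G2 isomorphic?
No, not isomorphic

The graphs are NOT isomorphic.

Connected components of G1: 1 component(s) with vertex sets [[0, 1, 2, 3, 4, 5]], sizes [6].
Connected components of G2: 2 component(s) with vertex sets [[0], [1, 2, 3, 4, 5]], sizes [1, 5].
The number of connected components (and the multiset of component sizes) is an isomorphism invariant — an isomorphism maps each component of G1 bijectively onto a component of G2. Since G1 has 1 component(s) and G2 has 2, they cannot be isomorphic.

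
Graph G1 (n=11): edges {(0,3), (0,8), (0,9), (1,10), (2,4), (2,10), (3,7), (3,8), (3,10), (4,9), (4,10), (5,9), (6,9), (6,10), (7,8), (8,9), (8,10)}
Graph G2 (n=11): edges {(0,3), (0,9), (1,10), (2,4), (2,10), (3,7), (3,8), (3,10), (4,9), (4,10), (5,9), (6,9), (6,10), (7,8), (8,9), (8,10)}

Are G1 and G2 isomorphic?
No, not isomorphic

The graphs are NOT isomorphic.

Counting edges: G1 has 17 edge(s); G2 has 16 edge(s).
Edge count is an isomorphism invariant (a bijection on vertices induces a bijection on edges), so differing edge counts rule out isomorphism.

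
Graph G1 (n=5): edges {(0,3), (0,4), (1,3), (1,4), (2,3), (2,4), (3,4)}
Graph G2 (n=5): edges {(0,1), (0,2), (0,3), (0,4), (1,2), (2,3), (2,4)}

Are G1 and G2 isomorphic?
Yes, isomorphic

The graphs are isomorphic.
One valid mapping φ: V(G1) → V(G2): 0→3, 1→4, 2→1, 3→0, 4→2

Verify φ preserves adjacency — for each edge of G1, its image is an edge of G2:
  (0,3) → (φ(0),φ(3)) = (0,3) ∈ E(G2) ✓
  (0,4) → (φ(0),φ(4)) = (2,3) ∈ E(G2) ✓
  (1,3) → (φ(1),φ(3)) = (0,4) ∈ E(G2) ✓
  (1,4) → (φ(1),φ(4)) = (2,4) ∈ E(G2) ✓
  (2,3) → (φ(2),φ(3)) = (0,1) ∈ E(G2) ✓
  (2,4) → (φ(2),φ(4)) = (1,2) ∈ E(G2) ✓
  (3,4) → (φ(3),φ(4)) = (0,2) ∈ E(G2) ✓
All 7 edges of G1 map to edges of G2, and |E(G1)| = |E(G2)| = 7, so φ is a bijection on edges as well as vertices. Hence G1 ≅ G2.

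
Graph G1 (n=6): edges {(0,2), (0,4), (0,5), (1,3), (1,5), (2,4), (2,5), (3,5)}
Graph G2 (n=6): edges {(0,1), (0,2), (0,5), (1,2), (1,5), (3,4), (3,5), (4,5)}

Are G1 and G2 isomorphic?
Yes, isomorphic

The graphs are isomorphic.
One valid mapping φ: V(G1) → V(G2): 0→0, 1→4, 2→1, 3→3, 4→2, 5→5

Verify φ preserves adjacency — for each edge of G1, its image is an edge of G2:
  (0,2) → (φ(0),φ(2)) = (0,1) ∈ E(G2) ✓
  (0,4) → (φ(0),φ(4)) = (0,2) ∈ E(G2) ✓
  (0,5) → (φ(0),φ(5)) = (0,5) ∈ E(G2) ✓
  (1,3) → (φ(1),φ(3)) = (3,4) ∈ E(G2) ✓
  (1,5) → (φ(1),φ(5)) = (4,5) ∈ E(G2) ✓
  (2,4) → (φ(2),φ(4)) = (1,2) ∈ E(G2) ✓
  (2,5) → (φ(2),φ(5)) = (1,5) ∈ E(G2) ✓
  (3,5) → (φ(3),φ(5)) = (3,5) ∈ E(G2) ✓
All 8 edges of G1 map to edges of G2, and |E(G1)| = |E(G2)| = 8, so φ is a bijection on edges as well as vertices. Hence G1 ≅ G2.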